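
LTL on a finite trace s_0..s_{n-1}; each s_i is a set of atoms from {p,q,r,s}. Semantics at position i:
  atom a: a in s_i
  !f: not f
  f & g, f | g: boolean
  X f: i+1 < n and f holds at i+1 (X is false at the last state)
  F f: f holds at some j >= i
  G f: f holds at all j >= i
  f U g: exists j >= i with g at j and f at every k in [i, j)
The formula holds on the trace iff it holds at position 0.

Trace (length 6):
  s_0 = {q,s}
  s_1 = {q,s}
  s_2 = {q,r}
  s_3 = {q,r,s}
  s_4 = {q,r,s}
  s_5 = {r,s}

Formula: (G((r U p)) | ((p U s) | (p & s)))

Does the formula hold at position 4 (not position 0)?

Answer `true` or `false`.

Answer: true

Derivation:
s_0={q,s}: (G((r U p)) | ((p U s) | (p & s)))=True G((r U p))=False (r U p)=False r=False p=False ((p U s) | (p & s))=True (p U s)=True s=True (p & s)=False
s_1={q,s}: (G((r U p)) | ((p U s) | (p & s)))=True G((r U p))=False (r U p)=False r=False p=False ((p U s) | (p & s))=True (p U s)=True s=True (p & s)=False
s_2={q,r}: (G((r U p)) | ((p U s) | (p & s)))=False G((r U p))=False (r U p)=False r=True p=False ((p U s) | (p & s))=False (p U s)=False s=False (p & s)=False
s_3={q,r,s}: (G((r U p)) | ((p U s) | (p & s)))=True G((r U p))=False (r U p)=False r=True p=False ((p U s) | (p & s))=True (p U s)=True s=True (p & s)=False
s_4={q,r,s}: (G((r U p)) | ((p U s) | (p & s)))=True G((r U p))=False (r U p)=False r=True p=False ((p U s) | (p & s))=True (p U s)=True s=True (p & s)=False
s_5={r,s}: (G((r U p)) | ((p U s) | (p & s)))=True G((r U p))=False (r U p)=False r=True p=False ((p U s) | (p & s))=True (p U s)=True s=True (p & s)=False
Evaluating at position 4: result = True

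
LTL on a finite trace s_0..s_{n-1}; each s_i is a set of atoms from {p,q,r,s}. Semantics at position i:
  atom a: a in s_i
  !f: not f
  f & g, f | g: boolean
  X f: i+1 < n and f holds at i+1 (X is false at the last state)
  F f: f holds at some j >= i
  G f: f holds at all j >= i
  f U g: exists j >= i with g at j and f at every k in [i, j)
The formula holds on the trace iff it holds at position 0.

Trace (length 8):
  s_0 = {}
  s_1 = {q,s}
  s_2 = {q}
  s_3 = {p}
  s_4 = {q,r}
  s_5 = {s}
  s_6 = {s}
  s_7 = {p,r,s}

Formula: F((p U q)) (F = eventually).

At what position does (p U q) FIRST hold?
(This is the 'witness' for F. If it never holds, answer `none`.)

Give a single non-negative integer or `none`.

Answer: 1

Derivation:
s_0={}: (p U q)=False p=False q=False
s_1={q,s}: (p U q)=True p=False q=True
s_2={q}: (p U q)=True p=False q=True
s_3={p}: (p U q)=True p=True q=False
s_4={q,r}: (p U q)=True p=False q=True
s_5={s}: (p U q)=False p=False q=False
s_6={s}: (p U q)=False p=False q=False
s_7={p,r,s}: (p U q)=False p=True q=False
F((p U q)) holds; first witness at position 1.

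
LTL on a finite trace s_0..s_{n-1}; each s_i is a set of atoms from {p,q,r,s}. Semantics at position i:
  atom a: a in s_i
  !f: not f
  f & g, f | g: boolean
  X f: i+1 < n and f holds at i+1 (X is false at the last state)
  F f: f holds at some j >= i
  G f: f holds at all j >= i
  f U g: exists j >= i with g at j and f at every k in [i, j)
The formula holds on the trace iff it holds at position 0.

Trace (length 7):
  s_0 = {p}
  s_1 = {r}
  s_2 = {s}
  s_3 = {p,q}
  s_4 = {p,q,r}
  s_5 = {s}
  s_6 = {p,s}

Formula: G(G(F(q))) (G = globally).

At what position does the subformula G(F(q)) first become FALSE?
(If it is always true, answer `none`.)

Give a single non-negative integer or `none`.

s_0={p}: G(F(q))=False F(q)=True q=False
s_1={r}: G(F(q))=False F(q)=True q=False
s_2={s}: G(F(q))=False F(q)=True q=False
s_3={p,q}: G(F(q))=False F(q)=True q=True
s_4={p,q,r}: G(F(q))=False F(q)=True q=True
s_5={s}: G(F(q))=False F(q)=False q=False
s_6={p,s}: G(F(q))=False F(q)=False q=False
G(G(F(q))) holds globally = False
First violation at position 0.

Answer: 0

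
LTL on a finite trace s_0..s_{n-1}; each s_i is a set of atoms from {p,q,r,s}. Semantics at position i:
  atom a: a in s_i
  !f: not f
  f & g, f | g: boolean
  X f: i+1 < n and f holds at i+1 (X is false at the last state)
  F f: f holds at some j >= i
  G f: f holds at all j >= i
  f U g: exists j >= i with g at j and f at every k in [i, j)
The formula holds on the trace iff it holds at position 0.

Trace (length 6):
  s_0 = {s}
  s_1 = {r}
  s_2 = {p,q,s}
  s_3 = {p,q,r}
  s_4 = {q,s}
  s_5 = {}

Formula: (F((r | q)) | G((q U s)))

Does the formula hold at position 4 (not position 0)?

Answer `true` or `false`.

Answer: true

Derivation:
s_0={s}: (F((r | q)) | G((q U s)))=True F((r | q))=True (r | q)=False r=False q=False G((q U s))=False (q U s)=True s=True
s_1={r}: (F((r | q)) | G((q U s)))=True F((r | q))=True (r | q)=True r=True q=False G((q U s))=False (q U s)=False s=False
s_2={p,q,s}: (F((r | q)) | G((q U s)))=True F((r | q))=True (r | q)=True r=False q=True G((q U s))=False (q U s)=True s=True
s_3={p,q,r}: (F((r | q)) | G((q U s)))=True F((r | q))=True (r | q)=True r=True q=True G((q U s))=False (q U s)=True s=False
s_4={q,s}: (F((r | q)) | G((q U s)))=True F((r | q))=True (r | q)=True r=False q=True G((q U s))=False (q U s)=True s=True
s_5={}: (F((r | q)) | G((q U s)))=False F((r | q))=False (r | q)=False r=False q=False G((q U s))=False (q U s)=False s=False
Evaluating at position 4: result = True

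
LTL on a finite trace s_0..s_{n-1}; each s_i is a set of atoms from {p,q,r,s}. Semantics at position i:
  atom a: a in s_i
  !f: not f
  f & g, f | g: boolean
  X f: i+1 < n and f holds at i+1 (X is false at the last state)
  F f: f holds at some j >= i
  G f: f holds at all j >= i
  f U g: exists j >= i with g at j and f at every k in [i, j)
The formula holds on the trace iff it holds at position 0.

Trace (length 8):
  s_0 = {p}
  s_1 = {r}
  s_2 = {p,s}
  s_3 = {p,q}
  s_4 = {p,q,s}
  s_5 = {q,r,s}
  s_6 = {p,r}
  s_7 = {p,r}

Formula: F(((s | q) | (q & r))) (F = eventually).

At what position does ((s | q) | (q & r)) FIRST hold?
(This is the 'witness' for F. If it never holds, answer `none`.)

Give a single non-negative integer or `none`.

s_0={p}: ((s | q) | (q & r))=False (s | q)=False s=False q=False (q & r)=False r=False
s_1={r}: ((s | q) | (q & r))=False (s | q)=False s=False q=False (q & r)=False r=True
s_2={p,s}: ((s | q) | (q & r))=True (s | q)=True s=True q=False (q & r)=False r=False
s_3={p,q}: ((s | q) | (q & r))=True (s | q)=True s=False q=True (q & r)=False r=False
s_4={p,q,s}: ((s | q) | (q & r))=True (s | q)=True s=True q=True (q & r)=False r=False
s_5={q,r,s}: ((s | q) | (q & r))=True (s | q)=True s=True q=True (q & r)=True r=True
s_6={p,r}: ((s | q) | (q & r))=False (s | q)=False s=False q=False (q & r)=False r=True
s_7={p,r}: ((s | q) | (q & r))=False (s | q)=False s=False q=False (q & r)=False r=True
F(((s | q) | (q & r))) holds; first witness at position 2.

Answer: 2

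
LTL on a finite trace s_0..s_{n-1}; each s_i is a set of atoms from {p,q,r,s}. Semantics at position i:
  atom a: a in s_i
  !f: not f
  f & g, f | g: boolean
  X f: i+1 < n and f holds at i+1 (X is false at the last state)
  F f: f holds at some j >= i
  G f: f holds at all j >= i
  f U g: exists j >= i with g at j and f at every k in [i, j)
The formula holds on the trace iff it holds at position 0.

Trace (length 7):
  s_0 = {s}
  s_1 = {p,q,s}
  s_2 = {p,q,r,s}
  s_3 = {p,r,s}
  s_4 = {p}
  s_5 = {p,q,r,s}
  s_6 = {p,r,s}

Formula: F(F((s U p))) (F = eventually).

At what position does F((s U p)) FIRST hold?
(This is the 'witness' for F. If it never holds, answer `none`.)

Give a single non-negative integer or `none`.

Answer: 0

Derivation:
s_0={s}: F((s U p))=True (s U p)=True s=True p=False
s_1={p,q,s}: F((s U p))=True (s U p)=True s=True p=True
s_2={p,q,r,s}: F((s U p))=True (s U p)=True s=True p=True
s_3={p,r,s}: F((s U p))=True (s U p)=True s=True p=True
s_4={p}: F((s U p))=True (s U p)=True s=False p=True
s_5={p,q,r,s}: F((s U p))=True (s U p)=True s=True p=True
s_6={p,r,s}: F((s U p))=True (s U p)=True s=True p=True
F(F((s U p))) holds; first witness at position 0.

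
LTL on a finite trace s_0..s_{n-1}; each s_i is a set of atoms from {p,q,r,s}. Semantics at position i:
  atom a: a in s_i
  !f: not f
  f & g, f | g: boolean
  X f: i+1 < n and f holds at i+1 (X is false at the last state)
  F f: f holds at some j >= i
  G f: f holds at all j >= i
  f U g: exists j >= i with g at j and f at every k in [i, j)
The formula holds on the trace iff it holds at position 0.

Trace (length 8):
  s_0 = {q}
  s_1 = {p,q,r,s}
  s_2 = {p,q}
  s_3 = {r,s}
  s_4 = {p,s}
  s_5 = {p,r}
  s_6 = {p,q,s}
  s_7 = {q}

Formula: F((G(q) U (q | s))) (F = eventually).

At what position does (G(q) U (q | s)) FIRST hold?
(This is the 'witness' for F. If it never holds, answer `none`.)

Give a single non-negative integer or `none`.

s_0={q}: (G(q) U (q | s))=True G(q)=False q=True (q | s)=True s=False
s_1={p,q,r,s}: (G(q) U (q | s))=True G(q)=False q=True (q | s)=True s=True
s_2={p,q}: (G(q) U (q | s))=True G(q)=False q=True (q | s)=True s=False
s_3={r,s}: (G(q) U (q | s))=True G(q)=False q=False (q | s)=True s=True
s_4={p,s}: (G(q) U (q | s))=True G(q)=False q=False (q | s)=True s=True
s_5={p,r}: (G(q) U (q | s))=False G(q)=False q=False (q | s)=False s=False
s_6={p,q,s}: (G(q) U (q | s))=True G(q)=True q=True (q | s)=True s=True
s_7={q}: (G(q) U (q | s))=True G(q)=True q=True (q | s)=True s=False
F((G(q) U (q | s))) holds; first witness at position 0.

Answer: 0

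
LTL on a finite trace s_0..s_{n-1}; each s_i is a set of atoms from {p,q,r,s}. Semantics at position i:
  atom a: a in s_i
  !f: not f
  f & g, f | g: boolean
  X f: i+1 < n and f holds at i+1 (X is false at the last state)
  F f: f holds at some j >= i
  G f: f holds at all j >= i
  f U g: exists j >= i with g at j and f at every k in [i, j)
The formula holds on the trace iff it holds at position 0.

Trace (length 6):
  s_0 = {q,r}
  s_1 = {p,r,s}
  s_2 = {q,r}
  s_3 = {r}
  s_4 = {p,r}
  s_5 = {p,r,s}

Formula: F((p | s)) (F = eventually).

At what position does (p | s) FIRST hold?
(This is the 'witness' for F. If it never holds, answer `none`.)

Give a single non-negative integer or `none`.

Answer: 1

Derivation:
s_0={q,r}: (p | s)=False p=False s=False
s_1={p,r,s}: (p | s)=True p=True s=True
s_2={q,r}: (p | s)=False p=False s=False
s_3={r}: (p | s)=False p=False s=False
s_4={p,r}: (p | s)=True p=True s=False
s_5={p,r,s}: (p | s)=True p=True s=True
F((p | s)) holds; first witness at position 1.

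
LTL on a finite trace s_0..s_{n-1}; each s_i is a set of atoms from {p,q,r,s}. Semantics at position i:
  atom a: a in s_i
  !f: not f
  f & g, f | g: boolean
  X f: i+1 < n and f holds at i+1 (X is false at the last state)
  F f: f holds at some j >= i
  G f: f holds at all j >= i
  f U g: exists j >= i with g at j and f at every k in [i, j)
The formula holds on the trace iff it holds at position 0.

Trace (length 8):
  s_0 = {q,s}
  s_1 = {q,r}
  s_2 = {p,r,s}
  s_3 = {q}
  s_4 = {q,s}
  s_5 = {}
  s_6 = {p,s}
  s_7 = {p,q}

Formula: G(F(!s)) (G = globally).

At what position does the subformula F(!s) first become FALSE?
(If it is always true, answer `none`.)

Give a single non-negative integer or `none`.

s_0={q,s}: F(!s)=True !s=False s=True
s_1={q,r}: F(!s)=True !s=True s=False
s_2={p,r,s}: F(!s)=True !s=False s=True
s_3={q}: F(!s)=True !s=True s=False
s_4={q,s}: F(!s)=True !s=False s=True
s_5={}: F(!s)=True !s=True s=False
s_6={p,s}: F(!s)=True !s=False s=True
s_7={p,q}: F(!s)=True !s=True s=False
G(F(!s)) holds globally = True
No violation — formula holds at every position.

Answer: none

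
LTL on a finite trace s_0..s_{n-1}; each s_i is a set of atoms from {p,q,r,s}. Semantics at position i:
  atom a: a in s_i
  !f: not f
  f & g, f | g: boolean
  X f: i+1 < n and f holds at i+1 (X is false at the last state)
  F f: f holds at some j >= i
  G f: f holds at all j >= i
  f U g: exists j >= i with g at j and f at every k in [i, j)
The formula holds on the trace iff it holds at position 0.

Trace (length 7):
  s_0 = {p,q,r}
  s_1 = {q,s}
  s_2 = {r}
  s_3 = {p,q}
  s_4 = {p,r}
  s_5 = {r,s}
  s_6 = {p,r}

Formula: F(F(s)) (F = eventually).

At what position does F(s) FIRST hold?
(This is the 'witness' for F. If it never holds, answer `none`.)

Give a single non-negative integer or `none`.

s_0={p,q,r}: F(s)=True s=False
s_1={q,s}: F(s)=True s=True
s_2={r}: F(s)=True s=False
s_3={p,q}: F(s)=True s=False
s_4={p,r}: F(s)=True s=False
s_5={r,s}: F(s)=True s=True
s_6={p,r}: F(s)=False s=False
F(F(s)) holds; first witness at position 0.

Answer: 0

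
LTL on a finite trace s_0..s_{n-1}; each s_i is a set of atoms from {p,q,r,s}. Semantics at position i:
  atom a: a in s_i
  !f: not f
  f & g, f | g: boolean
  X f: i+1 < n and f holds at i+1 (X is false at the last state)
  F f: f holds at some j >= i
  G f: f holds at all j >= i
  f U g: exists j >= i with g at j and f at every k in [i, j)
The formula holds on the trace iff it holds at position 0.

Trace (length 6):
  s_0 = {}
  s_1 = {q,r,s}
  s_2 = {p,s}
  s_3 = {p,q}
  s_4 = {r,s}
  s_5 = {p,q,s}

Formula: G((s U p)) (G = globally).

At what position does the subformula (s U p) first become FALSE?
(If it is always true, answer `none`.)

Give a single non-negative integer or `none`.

s_0={}: (s U p)=False s=False p=False
s_1={q,r,s}: (s U p)=True s=True p=False
s_2={p,s}: (s U p)=True s=True p=True
s_3={p,q}: (s U p)=True s=False p=True
s_4={r,s}: (s U p)=True s=True p=False
s_5={p,q,s}: (s U p)=True s=True p=True
G((s U p)) holds globally = False
First violation at position 0.

Answer: 0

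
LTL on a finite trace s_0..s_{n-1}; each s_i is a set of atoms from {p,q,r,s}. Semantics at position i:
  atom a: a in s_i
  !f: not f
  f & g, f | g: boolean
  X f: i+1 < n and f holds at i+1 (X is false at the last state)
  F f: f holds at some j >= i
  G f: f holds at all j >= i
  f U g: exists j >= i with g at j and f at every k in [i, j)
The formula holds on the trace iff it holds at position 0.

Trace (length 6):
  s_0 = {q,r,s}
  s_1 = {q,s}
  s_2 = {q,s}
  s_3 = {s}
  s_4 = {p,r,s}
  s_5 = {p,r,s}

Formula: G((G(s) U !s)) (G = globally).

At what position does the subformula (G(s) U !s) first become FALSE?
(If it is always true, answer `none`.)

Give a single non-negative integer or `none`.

Answer: 0

Derivation:
s_0={q,r,s}: (G(s) U !s)=False G(s)=True s=True !s=False
s_1={q,s}: (G(s) U !s)=False G(s)=True s=True !s=False
s_2={q,s}: (G(s) U !s)=False G(s)=True s=True !s=False
s_3={s}: (G(s) U !s)=False G(s)=True s=True !s=False
s_4={p,r,s}: (G(s) U !s)=False G(s)=True s=True !s=False
s_5={p,r,s}: (G(s) U !s)=False G(s)=True s=True !s=False
G((G(s) U !s)) holds globally = False
First violation at position 0.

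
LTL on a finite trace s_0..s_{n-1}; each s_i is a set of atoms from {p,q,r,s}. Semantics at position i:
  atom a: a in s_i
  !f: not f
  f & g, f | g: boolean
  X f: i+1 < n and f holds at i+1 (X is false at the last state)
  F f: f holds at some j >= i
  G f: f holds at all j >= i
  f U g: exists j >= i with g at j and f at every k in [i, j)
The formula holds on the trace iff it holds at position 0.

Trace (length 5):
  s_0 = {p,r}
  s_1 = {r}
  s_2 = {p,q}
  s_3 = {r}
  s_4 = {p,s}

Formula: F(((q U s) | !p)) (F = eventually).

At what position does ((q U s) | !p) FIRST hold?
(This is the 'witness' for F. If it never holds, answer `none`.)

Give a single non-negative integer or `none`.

s_0={p,r}: ((q U s) | !p)=False (q U s)=False q=False s=False !p=False p=True
s_1={r}: ((q U s) | !p)=True (q U s)=False q=False s=False !p=True p=False
s_2={p,q}: ((q U s) | !p)=False (q U s)=False q=True s=False !p=False p=True
s_3={r}: ((q U s) | !p)=True (q U s)=False q=False s=False !p=True p=False
s_4={p,s}: ((q U s) | !p)=True (q U s)=True q=False s=True !p=False p=True
F(((q U s) | !p)) holds; first witness at position 1.

Answer: 1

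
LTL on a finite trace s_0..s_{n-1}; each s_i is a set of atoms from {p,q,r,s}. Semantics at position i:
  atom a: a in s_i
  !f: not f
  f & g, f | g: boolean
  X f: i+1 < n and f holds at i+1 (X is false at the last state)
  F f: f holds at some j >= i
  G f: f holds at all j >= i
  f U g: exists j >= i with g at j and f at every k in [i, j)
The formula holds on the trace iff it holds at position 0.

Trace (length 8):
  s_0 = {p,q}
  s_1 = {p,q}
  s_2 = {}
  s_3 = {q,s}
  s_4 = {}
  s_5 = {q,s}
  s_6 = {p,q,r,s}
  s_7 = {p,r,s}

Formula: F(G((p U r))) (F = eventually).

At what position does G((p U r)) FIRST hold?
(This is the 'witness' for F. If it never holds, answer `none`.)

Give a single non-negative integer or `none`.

Answer: 6

Derivation:
s_0={p,q}: G((p U r))=False (p U r)=False p=True r=False
s_1={p,q}: G((p U r))=False (p U r)=False p=True r=False
s_2={}: G((p U r))=False (p U r)=False p=False r=False
s_3={q,s}: G((p U r))=False (p U r)=False p=False r=False
s_4={}: G((p U r))=False (p U r)=False p=False r=False
s_5={q,s}: G((p U r))=False (p U r)=False p=False r=False
s_6={p,q,r,s}: G((p U r))=True (p U r)=True p=True r=True
s_7={p,r,s}: G((p U r))=True (p U r)=True p=True r=True
F(G((p U r))) holds; first witness at position 6.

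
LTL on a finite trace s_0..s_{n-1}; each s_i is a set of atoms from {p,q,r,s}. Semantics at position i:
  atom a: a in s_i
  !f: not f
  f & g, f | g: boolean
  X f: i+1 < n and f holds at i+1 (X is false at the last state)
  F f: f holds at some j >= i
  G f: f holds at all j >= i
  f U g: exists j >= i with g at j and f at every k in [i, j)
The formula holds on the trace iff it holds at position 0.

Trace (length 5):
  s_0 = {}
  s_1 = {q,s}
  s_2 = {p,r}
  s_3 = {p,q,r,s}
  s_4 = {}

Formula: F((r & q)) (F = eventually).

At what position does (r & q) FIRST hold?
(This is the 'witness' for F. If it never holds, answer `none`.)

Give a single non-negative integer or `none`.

s_0={}: (r & q)=False r=False q=False
s_1={q,s}: (r & q)=False r=False q=True
s_2={p,r}: (r & q)=False r=True q=False
s_3={p,q,r,s}: (r & q)=True r=True q=True
s_4={}: (r & q)=False r=False q=False
F((r & q)) holds; first witness at position 3.

Answer: 3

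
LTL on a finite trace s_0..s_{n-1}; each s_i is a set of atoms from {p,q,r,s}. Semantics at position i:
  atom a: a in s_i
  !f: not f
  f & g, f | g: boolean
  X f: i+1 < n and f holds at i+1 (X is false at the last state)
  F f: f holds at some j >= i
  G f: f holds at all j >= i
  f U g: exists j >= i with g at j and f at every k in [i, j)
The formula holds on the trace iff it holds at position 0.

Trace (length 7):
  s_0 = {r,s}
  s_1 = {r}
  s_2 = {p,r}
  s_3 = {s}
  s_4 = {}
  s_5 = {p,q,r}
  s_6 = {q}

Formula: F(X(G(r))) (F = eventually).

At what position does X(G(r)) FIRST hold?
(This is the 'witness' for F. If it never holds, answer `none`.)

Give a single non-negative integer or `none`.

Answer: none

Derivation:
s_0={r,s}: X(G(r))=False G(r)=False r=True
s_1={r}: X(G(r))=False G(r)=False r=True
s_2={p,r}: X(G(r))=False G(r)=False r=True
s_3={s}: X(G(r))=False G(r)=False r=False
s_4={}: X(G(r))=False G(r)=False r=False
s_5={p,q,r}: X(G(r))=False G(r)=False r=True
s_6={q}: X(G(r))=False G(r)=False r=False
F(X(G(r))) does not hold (no witness exists).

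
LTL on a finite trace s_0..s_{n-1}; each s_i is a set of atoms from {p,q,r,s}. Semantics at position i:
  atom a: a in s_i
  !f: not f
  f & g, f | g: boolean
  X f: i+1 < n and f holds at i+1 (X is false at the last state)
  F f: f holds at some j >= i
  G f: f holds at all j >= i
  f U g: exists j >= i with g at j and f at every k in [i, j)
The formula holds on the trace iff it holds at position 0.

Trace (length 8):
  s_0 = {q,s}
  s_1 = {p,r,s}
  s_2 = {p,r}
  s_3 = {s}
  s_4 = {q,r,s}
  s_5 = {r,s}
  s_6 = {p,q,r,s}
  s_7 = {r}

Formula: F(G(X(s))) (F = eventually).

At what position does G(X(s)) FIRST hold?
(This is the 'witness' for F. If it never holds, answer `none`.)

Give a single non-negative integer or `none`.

Answer: none

Derivation:
s_0={q,s}: G(X(s))=False X(s)=True s=True
s_1={p,r,s}: G(X(s))=False X(s)=False s=True
s_2={p,r}: G(X(s))=False X(s)=True s=False
s_3={s}: G(X(s))=False X(s)=True s=True
s_4={q,r,s}: G(X(s))=False X(s)=True s=True
s_5={r,s}: G(X(s))=False X(s)=True s=True
s_6={p,q,r,s}: G(X(s))=False X(s)=False s=True
s_7={r}: G(X(s))=False X(s)=False s=False
F(G(X(s))) does not hold (no witness exists).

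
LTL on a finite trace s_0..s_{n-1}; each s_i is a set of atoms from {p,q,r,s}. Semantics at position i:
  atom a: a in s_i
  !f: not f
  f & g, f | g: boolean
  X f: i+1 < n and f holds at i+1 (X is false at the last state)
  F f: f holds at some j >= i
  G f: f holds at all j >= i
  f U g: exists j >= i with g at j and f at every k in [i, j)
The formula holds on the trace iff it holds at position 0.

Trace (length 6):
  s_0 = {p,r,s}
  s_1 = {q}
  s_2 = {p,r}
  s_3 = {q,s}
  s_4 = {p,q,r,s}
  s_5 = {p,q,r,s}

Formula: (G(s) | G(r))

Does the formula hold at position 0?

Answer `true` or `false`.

s_0={p,r,s}: (G(s) | G(r))=False G(s)=False s=True G(r)=False r=True
s_1={q}: (G(s) | G(r))=False G(s)=False s=False G(r)=False r=False
s_2={p,r}: (G(s) | G(r))=False G(s)=False s=False G(r)=False r=True
s_3={q,s}: (G(s) | G(r))=True G(s)=True s=True G(r)=False r=False
s_4={p,q,r,s}: (G(s) | G(r))=True G(s)=True s=True G(r)=True r=True
s_5={p,q,r,s}: (G(s) | G(r))=True G(s)=True s=True G(r)=True r=True

Answer: false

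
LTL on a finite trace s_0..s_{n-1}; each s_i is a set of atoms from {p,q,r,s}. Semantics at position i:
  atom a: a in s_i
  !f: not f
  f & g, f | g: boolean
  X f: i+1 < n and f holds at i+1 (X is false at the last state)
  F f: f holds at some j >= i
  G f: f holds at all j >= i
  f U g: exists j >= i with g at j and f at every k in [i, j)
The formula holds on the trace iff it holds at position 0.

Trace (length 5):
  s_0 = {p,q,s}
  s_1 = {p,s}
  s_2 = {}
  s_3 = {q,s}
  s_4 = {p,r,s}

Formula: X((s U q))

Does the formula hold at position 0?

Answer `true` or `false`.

Answer: false

Derivation:
s_0={p,q,s}: X((s U q))=False (s U q)=True s=True q=True
s_1={p,s}: X((s U q))=False (s U q)=False s=True q=False
s_2={}: X((s U q))=True (s U q)=False s=False q=False
s_3={q,s}: X((s U q))=False (s U q)=True s=True q=True
s_4={p,r,s}: X((s U q))=False (s U q)=False s=True q=False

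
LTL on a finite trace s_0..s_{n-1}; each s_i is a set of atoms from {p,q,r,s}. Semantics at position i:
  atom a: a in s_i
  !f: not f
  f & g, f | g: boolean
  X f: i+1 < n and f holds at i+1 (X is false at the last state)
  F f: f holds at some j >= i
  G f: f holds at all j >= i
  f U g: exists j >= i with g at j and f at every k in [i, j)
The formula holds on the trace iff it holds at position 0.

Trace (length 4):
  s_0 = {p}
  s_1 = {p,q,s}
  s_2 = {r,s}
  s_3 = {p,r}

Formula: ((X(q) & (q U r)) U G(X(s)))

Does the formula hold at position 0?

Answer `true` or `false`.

Answer: false

Derivation:
s_0={p}: ((X(q) & (q U r)) U G(X(s)))=False (X(q) & (q U r))=False X(q)=True q=False (q U r)=False r=False G(X(s))=False X(s)=True s=False
s_1={p,q,s}: ((X(q) & (q U r)) U G(X(s)))=False (X(q) & (q U r))=False X(q)=False q=True (q U r)=True r=False G(X(s))=False X(s)=True s=True
s_2={r,s}: ((X(q) & (q U r)) U G(X(s)))=False (X(q) & (q U r))=False X(q)=False q=False (q U r)=True r=True G(X(s))=False X(s)=False s=True
s_3={p,r}: ((X(q) & (q U r)) U G(X(s)))=False (X(q) & (q U r))=False X(q)=False q=False (q U r)=True r=True G(X(s))=False X(s)=False s=False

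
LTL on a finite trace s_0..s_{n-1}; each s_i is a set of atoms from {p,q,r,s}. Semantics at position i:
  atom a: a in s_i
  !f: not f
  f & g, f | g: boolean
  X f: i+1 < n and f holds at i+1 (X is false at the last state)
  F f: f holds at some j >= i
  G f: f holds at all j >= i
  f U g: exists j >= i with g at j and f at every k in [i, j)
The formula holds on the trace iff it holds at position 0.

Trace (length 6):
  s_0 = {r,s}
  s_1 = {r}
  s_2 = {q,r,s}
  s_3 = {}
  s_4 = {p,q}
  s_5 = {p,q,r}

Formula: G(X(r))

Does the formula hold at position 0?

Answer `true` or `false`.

Answer: false

Derivation:
s_0={r,s}: G(X(r))=False X(r)=True r=True
s_1={r}: G(X(r))=False X(r)=True r=True
s_2={q,r,s}: G(X(r))=False X(r)=False r=True
s_3={}: G(X(r))=False X(r)=False r=False
s_4={p,q}: G(X(r))=False X(r)=True r=False
s_5={p,q,r}: G(X(r))=False X(r)=False r=True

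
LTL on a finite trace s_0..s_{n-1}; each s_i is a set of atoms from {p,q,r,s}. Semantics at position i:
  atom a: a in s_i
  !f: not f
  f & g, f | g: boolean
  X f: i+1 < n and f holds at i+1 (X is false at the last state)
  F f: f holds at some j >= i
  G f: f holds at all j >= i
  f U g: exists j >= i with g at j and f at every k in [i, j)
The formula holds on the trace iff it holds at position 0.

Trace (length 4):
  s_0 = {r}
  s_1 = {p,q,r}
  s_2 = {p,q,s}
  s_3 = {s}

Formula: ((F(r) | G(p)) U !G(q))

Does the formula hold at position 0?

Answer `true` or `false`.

s_0={r}: ((F(r) | G(p)) U !G(q))=True (F(r) | G(p))=True F(r)=True r=True G(p)=False p=False !G(q)=True G(q)=False q=False
s_1={p,q,r}: ((F(r) | G(p)) U !G(q))=True (F(r) | G(p))=True F(r)=True r=True G(p)=False p=True !G(q)=True G(q)=False q=True
s_2={p,q,s}: ((F(r) | G(p)) U !G(q))=True (F(r) | G(p))=False F(r)=False r=False G(p)=False p=True !G(q)=True G(q)=False q=True
s_3={s}: ((F(r) | G(p)) U !G(q))=True (F(r) | G(p))=False F(r)=False r=False G(p)=False p=False !G(q)=True G(q)=False q=False

Answer: true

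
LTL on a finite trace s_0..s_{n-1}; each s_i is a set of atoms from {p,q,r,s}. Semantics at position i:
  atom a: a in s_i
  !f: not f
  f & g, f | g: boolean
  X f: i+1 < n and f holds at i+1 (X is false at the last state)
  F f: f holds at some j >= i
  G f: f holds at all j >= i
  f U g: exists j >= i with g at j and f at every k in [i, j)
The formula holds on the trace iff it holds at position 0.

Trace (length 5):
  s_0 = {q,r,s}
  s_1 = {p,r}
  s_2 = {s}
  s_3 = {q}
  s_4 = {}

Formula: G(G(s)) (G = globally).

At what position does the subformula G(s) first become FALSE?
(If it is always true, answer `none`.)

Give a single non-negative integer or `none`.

s_0={q,r,s}: G(s)=False s=True
s_1={p,r}: G(s)=False s=False
s_2={s}: G(s)=False s=True
s_3={q}: G(s)=False s=False
s_4={}: G(s)=False s=False
G(G(s)) holds globally = False
First violation at position 0.

Answer: 0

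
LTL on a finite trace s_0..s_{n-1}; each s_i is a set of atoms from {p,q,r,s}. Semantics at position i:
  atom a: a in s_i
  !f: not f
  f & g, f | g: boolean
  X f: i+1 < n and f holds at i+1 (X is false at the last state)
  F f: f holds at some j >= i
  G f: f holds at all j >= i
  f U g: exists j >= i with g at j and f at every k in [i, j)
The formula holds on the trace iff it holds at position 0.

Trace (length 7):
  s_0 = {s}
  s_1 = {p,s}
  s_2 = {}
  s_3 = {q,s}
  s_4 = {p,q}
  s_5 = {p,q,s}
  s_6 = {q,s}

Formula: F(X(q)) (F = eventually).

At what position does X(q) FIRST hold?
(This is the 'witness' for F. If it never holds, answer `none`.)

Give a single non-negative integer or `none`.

s_0={s}: X(q)=False q=False
s_1={p,s}: X(q)=False q=False
s_2={}: X(q)=True q=False
s_3={q,s}: X(q)=True q=True
s_4={p,q}: X(q)=True q=True
s_5={p,q,s}: X(q)=True q=True
s_6={q,s}: X(q)=False q=True
F(X(q)) holds; first witness at position 2.

Answer: 2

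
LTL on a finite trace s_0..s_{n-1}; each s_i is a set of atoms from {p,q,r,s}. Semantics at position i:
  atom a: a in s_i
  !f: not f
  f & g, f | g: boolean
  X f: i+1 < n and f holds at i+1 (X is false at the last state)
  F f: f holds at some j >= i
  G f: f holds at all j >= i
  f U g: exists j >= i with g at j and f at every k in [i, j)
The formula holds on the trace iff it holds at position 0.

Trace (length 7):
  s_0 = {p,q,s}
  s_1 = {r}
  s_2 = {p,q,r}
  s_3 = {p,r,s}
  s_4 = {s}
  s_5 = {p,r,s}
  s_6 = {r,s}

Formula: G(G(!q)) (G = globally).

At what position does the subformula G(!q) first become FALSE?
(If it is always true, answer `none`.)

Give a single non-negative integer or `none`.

Answer: 0

Derivation:
s_0={p,q,s}: G(!q)=False !q=False q=True
s_1={r}: G(!q)=False !q=True q=False
s_2={p,q,r}: G(!q)=False !q=False q=True
s_3={p,r,s}: G(!q)=True !q=True q=False
s_4={s}: G(!q)=True !q=True q=False
s_5={p,r,s}: G(!q)=True !q=True q=False
s_6={r,s}: G(!q)=True !q=True q=False
G(G(!q)) holds globally = False
First violation at position 0.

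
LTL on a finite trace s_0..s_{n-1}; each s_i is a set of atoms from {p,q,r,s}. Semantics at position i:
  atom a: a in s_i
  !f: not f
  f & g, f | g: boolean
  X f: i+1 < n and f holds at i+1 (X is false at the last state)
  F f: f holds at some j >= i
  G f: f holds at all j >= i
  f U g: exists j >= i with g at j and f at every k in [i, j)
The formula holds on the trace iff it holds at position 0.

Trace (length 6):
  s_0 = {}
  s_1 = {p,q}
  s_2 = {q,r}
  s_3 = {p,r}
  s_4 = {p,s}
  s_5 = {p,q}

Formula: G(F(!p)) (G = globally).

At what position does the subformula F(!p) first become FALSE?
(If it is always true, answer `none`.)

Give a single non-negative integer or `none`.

s_0={}: F(!p)=True !p=True p=False
s_1={p,q}: F(!p)=True !p=False p=True
s_2={q,r}: F(!p)=True !p=True p=False
s_3={p,r}: F(!p)=False !p=False p=True
s_4={p,s}: F(!p)=False !p=False p=True
s_5={p,q}: F(!p)=False !p=False p=True
G(F(!p)) holds globally = False
First violation at position 3.

Answer: 3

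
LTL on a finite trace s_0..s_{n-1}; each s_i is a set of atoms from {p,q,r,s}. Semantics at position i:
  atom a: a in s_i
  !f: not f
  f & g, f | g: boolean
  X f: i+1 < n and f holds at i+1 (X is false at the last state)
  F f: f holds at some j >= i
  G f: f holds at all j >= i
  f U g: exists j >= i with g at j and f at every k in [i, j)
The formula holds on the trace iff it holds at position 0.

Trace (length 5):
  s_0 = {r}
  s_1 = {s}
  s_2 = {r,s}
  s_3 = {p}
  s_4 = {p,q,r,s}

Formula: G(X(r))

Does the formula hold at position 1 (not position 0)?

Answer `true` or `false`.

s_0={r}: G(X(r))=False X(r)=False r=True
s_1={s}: G(X(r))=False X(r)=True r=False
s_2={r,s}: G(X(r))=False X(r)=False r=True
s_3={p}: G(X(r))=False X(r)=True r=False
s_4={p,q,r,s}: G(X(r))=False X(r)=False r=True
Evaluating at position 1: result = False

Answer: false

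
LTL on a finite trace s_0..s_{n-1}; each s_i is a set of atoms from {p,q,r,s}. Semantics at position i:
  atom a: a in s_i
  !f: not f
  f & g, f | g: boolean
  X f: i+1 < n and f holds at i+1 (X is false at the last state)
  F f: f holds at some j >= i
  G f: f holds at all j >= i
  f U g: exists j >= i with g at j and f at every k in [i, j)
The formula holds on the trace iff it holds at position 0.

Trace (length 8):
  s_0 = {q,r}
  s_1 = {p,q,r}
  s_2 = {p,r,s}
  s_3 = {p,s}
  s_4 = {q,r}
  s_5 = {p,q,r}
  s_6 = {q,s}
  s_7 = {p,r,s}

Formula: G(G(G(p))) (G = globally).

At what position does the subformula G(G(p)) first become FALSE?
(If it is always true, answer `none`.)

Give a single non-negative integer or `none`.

Answer: 0

Derivation:
s_0={q,r}: G(G(p))=False G(p)=False p=False
s_1={p,q,r}: G(G(p))=False G(p)=False p=True
s_2={p,r,s}: G(G(p))=False G(p)=False p=True
s_3={p,s}: G(G(p))=False G(p)=False p=True
s_4={q,r}: G(G(p))=False G(p)=False p=False
s_5={p,q,r}: G(G(p))=False G(p)=False p=True
s_6={q,s}: G(G(p))=False G(p)=False p=False
s_7={p,r,s}: G(G(p))=True G(p)=True p=True
G(G(G(p))) holds globally = False
First violation at position 0.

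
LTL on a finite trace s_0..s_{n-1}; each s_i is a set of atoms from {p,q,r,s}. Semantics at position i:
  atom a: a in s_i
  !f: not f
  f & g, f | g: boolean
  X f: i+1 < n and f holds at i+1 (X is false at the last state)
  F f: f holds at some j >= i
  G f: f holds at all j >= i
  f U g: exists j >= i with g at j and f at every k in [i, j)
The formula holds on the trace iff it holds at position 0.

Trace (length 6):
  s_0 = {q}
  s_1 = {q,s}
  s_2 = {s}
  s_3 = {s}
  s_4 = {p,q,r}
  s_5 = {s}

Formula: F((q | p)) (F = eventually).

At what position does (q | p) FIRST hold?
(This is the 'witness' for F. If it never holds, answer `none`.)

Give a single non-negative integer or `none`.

s_0={q}: (q | p)=True q=True p=False
s_1={q,s}: (q | p)=True q=True p=False
s_2={s}: (q | p)=False q=False p=False
s_3={s}: (q | p)=False q=False p=False
s_4={p,q,r}: (q | p)=True q=True p=True
s_5={s}: (q | p)=False q=False p=False
F((q | p)) holds; first witness at position 0.

Answer: 0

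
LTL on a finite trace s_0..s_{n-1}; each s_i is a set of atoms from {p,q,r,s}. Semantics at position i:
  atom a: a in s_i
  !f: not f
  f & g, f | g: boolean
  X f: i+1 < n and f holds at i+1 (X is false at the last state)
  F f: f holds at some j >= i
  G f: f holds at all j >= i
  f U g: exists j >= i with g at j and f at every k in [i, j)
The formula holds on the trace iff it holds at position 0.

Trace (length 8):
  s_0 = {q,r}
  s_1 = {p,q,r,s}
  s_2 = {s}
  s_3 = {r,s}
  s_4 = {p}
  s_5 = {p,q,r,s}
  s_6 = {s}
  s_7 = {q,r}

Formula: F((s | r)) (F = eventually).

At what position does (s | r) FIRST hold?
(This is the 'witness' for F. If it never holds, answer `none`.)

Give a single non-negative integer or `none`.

Answer: 0

Derivation:
s_0={q,r}: (s | r)=True s=False r=True
s_1={p,q,r,s}: (s | r)=True s=True r=True
s_2={s}: (s | r)=True s=True r=False
s_3={r,s}: (s | r)=True s=True r=True
s_4={p}: (s | r)=False s=False r=False
s_5={p,q,r,s}: (s | r)=True s=True r=True
s_6={s}: (s | r)=True s=True r=False
s_7={q,r}: (s | r)=True s=False r=True
F((s | r)) holds; first witness at position 0.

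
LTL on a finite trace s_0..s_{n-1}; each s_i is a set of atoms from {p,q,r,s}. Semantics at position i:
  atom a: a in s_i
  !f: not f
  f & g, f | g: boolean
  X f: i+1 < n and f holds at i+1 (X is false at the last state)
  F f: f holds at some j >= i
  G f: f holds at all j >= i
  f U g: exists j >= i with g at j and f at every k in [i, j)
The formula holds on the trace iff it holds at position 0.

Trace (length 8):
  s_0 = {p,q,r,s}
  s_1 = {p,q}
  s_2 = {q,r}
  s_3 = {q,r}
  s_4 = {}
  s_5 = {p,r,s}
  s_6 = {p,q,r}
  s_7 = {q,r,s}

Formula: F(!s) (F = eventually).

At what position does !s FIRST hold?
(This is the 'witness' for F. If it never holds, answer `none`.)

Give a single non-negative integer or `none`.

s_0={p,q,r,s}: !s=False s=True
s_1={p,q}: !s=True s=False
s_2={q,r}: !s=True s=False
s_3={q,r}: !s=True s=False
s_4={}: !s=True s=False
s_5={p,r,s}: !s=False s=True
s_6={p,q,r}: !s=True s=False
s_7={q,r,s}: !s=False s=True
F(!s) holds; first witness at position 1.

Answer: 1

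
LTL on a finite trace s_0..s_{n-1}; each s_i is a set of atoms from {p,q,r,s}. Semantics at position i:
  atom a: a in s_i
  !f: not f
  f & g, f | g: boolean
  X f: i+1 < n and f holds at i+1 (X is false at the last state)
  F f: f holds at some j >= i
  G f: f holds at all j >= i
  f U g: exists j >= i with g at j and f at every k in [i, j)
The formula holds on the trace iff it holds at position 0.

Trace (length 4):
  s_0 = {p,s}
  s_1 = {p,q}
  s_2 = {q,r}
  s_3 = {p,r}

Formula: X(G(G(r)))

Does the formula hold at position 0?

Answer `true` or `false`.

s_0={p,s}: X(G(G(r)))=False G(G(r))=False G(r)=False r=False
s_1={p,q}: X(G(G(r)))=True G(G(r))=False G(r)=False r=False
s_2={q,r}: X(G(G(r)))=True G(G(r))=True G(r)=True r=True
s_3={p,r}: X(G(G(r)))=False G(G(r))=True G(r)=True r=True

Answer: false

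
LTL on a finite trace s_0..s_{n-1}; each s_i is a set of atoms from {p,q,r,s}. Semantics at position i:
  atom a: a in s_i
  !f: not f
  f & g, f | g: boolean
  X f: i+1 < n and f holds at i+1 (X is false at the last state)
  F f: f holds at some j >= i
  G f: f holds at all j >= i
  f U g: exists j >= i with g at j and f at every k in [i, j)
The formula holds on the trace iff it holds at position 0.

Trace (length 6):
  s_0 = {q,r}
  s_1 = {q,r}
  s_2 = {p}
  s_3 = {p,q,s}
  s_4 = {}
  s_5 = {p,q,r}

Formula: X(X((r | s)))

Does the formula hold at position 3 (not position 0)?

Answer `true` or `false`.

s_0={q,r}: X(X((r | s)))=False X((r | s))=True (r | s)=True r=True s=False
s_1={q,r}: X(X((r | s)))=True X((r | s))=False (r | s)=True r=True s=False
s_2={p}: X(X((r | s)))=False X((r | s))=True (r | s)=False r=False s=False
s_3={p,q,s}: X(X((r | s)))=True X((r | s))=False (r | s)=True r=False s=True
s_4={}: X(X((r | s)))=False X((r | s))=True (r | s)=False r=False s=False
s_5={p,q,r}: X(X((r | s)))=False X((r | s))=False (r | s)=True r=True s=False
Evaluating at position 3: result = True

Answer: true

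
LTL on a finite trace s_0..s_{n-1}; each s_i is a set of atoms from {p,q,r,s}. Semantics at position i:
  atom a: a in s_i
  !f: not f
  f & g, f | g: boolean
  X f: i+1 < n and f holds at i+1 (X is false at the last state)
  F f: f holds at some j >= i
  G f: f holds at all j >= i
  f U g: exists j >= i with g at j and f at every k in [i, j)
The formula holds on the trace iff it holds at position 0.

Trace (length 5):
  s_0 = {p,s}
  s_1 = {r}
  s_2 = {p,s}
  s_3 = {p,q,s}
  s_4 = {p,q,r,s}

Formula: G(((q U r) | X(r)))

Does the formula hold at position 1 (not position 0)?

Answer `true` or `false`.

s_0={p,s}: G(((q U r) | X(r)))=False ((q U r) | X(r))=True (q U r)=False q=False r=False X(r)=True
s_1={r}: G(((q U r) | X(r)))=False ((q U r) | X(r))=True (q U r)=True q=False r=True X(r)=False
s_2={p,s}: G(((q U r) | X(r)))=False ((q U r) | X(r))=False (q U r)=False q=False r=False X(r)=False
s_3={p,q,s}: G(((q U r) | X(r)))=True ((q U r) | X(r))=True (q U r)=True q=True r=False X(r)=True
s_4={p,q,r,s}: G(((q U r) | X(r)))=True ((q U r) | X(r))=True (q U r)=True q=True r=True X(r)=False
Evaluating at position 1: result = False

Answer: false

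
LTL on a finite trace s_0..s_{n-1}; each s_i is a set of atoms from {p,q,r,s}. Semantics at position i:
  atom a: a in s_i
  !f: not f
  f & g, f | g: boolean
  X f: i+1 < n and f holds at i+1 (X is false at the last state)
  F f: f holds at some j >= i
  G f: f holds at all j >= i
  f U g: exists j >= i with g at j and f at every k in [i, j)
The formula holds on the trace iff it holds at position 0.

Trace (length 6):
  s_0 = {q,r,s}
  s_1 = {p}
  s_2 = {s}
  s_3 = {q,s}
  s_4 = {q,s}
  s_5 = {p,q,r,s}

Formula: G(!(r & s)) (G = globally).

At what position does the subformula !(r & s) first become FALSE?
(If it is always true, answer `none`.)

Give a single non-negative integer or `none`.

Answer: 0

Derivation:
s_0={q,r,s}: !(r & s)=False (r & s)=True r=True s=True
s_1={p}: !(r & s)=True (r & s)=False r=False s=False
s_2={s}: !(r & s)=True (r & s)=False r=False s=True
s_3={q,s}: !(r & s)=True (r & s)=False r=False s=True
s_4={q,s}: !(r & s)=True (r & s)=False r=False s=True
s_5={p,q,r,s}: !(r & s)=False (r & s)=True r=True s=True
G(!(r & s)) holds globally = False
First violation at position 0.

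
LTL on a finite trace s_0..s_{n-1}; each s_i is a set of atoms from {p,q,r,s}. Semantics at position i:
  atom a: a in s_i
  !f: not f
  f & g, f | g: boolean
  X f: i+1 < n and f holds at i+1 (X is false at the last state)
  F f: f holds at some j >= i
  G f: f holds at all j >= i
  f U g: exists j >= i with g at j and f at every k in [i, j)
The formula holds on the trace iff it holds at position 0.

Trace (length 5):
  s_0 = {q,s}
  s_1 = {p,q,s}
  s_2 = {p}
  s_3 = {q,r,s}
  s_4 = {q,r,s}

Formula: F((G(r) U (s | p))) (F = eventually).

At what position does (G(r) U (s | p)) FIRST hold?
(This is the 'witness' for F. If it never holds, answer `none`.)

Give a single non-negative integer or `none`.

s_0={q,s}: (G(r) U (s | p))=True G(r)=False r=False (s | p)=True s=True p=False
s_1={p,q,s}: (G(r) U (s | p))=True G(r)=False r=False (s | p)=True s=True p=True
s_2={p}: (G(r) U (s | p))=True G(r)=False r=False (s | p)=True s=False p=True
s_3={q,r,s}: (G(r) U (s | p))=True G(r)=True r=True (s | p)=True s=True p=False
s_4={q,r,s}: (G(r) U (s | p))=True G(r)=True r=True (s | p)=True s=True p=False
F((G(r) U (s | p))) holds; first witness at position 0.

Answer: 0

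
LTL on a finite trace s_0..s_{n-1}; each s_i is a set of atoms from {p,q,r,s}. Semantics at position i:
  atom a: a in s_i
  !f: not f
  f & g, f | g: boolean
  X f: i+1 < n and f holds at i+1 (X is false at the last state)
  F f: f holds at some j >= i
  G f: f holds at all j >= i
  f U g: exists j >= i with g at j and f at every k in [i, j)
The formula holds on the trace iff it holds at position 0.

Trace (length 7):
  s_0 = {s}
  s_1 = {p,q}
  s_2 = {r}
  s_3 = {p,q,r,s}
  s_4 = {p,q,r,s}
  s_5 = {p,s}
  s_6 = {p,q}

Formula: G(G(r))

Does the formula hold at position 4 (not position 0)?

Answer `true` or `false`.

Answer: false

Derivation:
s_0={s}: G(G(r))=False G(r)=False r=False
s_1={p,q}: G(G(r))=False G(r)=False r=False
s_2={r}: G(G(r))=False G(r)=False r=True
s_3={p,q,r,s}: G(G(r))=False G(r)=False r=True
s_4={p,q,r,s}: G(G(r))=False G(r)=False r=True
s_5={p,s}: G(G(r))=False G(r)=False r=False
s_6={p,q}: G(G(r))=False G(r)=False r=False
Evaluating at position 4: result = False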